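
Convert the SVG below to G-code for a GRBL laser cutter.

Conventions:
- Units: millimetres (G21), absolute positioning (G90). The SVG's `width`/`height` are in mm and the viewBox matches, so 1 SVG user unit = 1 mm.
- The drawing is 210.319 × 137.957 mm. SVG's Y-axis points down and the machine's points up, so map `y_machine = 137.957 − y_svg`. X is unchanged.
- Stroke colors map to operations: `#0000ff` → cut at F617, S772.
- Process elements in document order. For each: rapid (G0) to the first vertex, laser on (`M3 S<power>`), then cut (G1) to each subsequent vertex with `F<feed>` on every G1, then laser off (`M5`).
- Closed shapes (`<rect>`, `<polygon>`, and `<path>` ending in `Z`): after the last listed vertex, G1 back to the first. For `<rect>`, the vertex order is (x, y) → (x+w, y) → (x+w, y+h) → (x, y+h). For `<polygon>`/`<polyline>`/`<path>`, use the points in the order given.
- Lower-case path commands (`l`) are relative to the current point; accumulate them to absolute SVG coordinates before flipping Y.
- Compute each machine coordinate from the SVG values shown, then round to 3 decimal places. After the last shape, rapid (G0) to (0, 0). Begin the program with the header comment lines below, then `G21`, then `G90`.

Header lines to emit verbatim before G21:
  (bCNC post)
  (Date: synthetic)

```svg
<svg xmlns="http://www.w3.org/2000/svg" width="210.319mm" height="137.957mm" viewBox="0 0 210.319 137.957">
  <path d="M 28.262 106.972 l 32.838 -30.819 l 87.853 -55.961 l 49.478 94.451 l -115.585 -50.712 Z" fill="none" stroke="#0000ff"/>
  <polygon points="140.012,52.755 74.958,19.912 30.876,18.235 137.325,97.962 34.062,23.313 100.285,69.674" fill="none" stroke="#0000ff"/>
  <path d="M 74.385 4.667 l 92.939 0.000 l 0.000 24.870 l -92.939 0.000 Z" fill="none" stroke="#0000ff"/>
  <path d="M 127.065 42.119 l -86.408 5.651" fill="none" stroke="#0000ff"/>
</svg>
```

1 u = 1 mm; y_m = 137.957 − y.

[1] `<path>` closed polygon, #0000ff→cut S772 F617: (28.262,30.985) → (61.100,61.804) → (148.953,117.765) → (198.431,23.314) → (82.846,74.026) → (28.262,30.985) (closed)

[2] `<polygon>` closed polygon, #0000ff→cut S772 F617: (140.012,85.202) → (74.958,118.045) → (30.876,119.722) → (137.325,39.995) → (34.062,114.644) → (100.285,68.283) → (140.012,85.202) (closed)

[3] `<path>` rectangle, #0000ff→cut S772 F617: (74.385,133.290) → (167.324,133.290) → (167.324,108.420) → (74.385,108.420) → (74.385,133.290) (closed)

[4] `<path>` line segment, #0000ff→cut S772 F617: (127.065,95.838) → (40.657,90.187)

(bCNC post)
(Date: synthetic)
G21
G90
G0 X28.262 Y30.985
M3 S772
G1 X61.100 Y61.804 F617
G1 X148.953 Y117.765 F617
G1 X198.431 Y23.314 F617
G1 X82.846 Y74.026 F617
G1 X28.262 Y30.985 F617
M5
G0 X140.012 Y85.202
M3 S772
G1 X74.958 Y118.045 F617
G1 X30.876 Y119.722 F617
G1 X137.325 Y39.995 F617
G1 X34.062 Y114.644 F617
G1 X100.285 Y68.283 F617
G1 X140.012 Y85.202 F617
M5
G0 X74.385 Y133.290
M3 S772
G1 X167.324 Y133.290 F617
G1 X167.324 Y108.420 F617
G1 X74.385 Y108.420 F617
G1 X74.385 Y133.290 F617
M5
G0 X127.065 Y95.838
M3 S772
G1 X40.657 Y90.187 F617
M5
G0 X0.000 Y0.000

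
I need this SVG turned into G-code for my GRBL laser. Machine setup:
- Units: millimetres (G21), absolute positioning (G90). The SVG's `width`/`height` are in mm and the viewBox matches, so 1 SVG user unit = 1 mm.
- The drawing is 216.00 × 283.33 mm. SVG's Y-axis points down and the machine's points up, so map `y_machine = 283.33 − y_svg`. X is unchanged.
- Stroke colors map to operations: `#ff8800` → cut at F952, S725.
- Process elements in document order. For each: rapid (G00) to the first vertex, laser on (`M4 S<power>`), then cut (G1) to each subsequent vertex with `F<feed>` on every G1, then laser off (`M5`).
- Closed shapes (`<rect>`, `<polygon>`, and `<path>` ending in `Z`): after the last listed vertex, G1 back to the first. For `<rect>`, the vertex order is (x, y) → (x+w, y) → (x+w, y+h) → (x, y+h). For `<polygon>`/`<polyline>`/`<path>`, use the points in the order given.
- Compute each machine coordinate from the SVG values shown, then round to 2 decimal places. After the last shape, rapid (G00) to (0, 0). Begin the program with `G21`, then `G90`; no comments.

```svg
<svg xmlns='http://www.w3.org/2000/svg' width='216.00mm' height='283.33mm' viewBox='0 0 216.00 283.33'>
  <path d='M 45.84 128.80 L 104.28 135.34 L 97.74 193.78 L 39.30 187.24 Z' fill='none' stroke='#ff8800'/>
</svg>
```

viewBox `0 0 216.00 283.33` with mm width/height → 1 unit = 1 mm. Flip: y_m = 283.33 − y_svg.

**Shape 1** — `<path>` regular polygon, stroke `#ff8800` → cut (S725, F952). Machine vertices: (45.84,154.53) → (104.28,147.99) → (97.74,89.55) → (39.30,96.09) → (45.84,154.53). Closed: final G1 returns to the first vertex.

G21
G90
G00 X45.84 Y154.53
M4 S725
G1 X104.28 Y147.99 F952
G1 X97.74 Y89.55 F952
G1 X39.30 Y96.09 F952
G1 X45.84 Y154.53 F952
M5
G00 X0.00 Y0.00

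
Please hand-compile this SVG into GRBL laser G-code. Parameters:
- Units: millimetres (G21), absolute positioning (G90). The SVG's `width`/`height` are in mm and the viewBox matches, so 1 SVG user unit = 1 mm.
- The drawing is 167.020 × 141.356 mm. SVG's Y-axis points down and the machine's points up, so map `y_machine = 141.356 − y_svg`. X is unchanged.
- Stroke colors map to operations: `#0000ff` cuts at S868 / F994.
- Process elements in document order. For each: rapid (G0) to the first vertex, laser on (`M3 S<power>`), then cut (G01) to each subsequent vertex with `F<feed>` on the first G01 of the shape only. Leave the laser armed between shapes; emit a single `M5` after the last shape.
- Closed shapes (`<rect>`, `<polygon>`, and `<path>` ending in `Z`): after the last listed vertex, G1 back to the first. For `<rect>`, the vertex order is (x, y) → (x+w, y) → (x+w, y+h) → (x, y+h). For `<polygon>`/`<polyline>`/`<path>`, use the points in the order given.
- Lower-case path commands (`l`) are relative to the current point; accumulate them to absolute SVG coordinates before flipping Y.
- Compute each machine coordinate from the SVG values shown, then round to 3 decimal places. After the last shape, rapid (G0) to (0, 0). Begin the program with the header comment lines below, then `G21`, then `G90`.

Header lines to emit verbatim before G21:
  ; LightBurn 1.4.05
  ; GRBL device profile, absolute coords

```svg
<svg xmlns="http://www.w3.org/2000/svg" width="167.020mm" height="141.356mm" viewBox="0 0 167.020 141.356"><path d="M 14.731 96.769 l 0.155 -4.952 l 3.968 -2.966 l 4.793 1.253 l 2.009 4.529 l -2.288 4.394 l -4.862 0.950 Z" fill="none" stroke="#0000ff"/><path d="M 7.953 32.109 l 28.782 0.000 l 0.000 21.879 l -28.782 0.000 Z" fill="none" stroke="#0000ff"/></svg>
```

; LightBurn 1.4.05
; GRBL device profile, absolute coords
G21
G90
G0 X14.731 Y44.587
M3 S868
G01 X14.886 Y49.539 F994
G01 X18.854 Y52.505
G01 X23.647 Y51.252
G01 X25.656 Y46.723
G01 X23.368 Y42.329
G01 X18.506 Y41.379
G01 X14.731 Y44.587
G0 X7.953 Y109.247
M3 S868
G01 X36.735 Y109.247 F994
G01 X36.735 Y87.368
G01 X7.953 Y87.368
G01 X7.953 Y109.247
M5
G0 X0.000 Y0.000

viewBox `0 0 167.020 141.356` with mm width/height → 1 unit = 1 mm. Flip: y_m = 141.356 − y_svg.

**Shape 1** — `<path>` regular polygon, stroke `#0000ff` → cut (S868, F994). Machine vertices: (14.731,44.587) → (14.886,49.539) → (18.854,52.505) → (23.647,51.252) → (25.656,46.723) → (23.368,42.329) → (18.506,41.379) → (14.731,44.587). Closed: final G1 returns to the first vertex.

**Shape 2** — `<path>` rectangle, stroke `#0000ff` → cut (S868, F994). Machine vertices: (7.953,109.247) → (36.735,109.247) → (36.735,87.368) → (7.953,87.368) → (7.953,109.247). Closed: final G1 returns to the first vertex.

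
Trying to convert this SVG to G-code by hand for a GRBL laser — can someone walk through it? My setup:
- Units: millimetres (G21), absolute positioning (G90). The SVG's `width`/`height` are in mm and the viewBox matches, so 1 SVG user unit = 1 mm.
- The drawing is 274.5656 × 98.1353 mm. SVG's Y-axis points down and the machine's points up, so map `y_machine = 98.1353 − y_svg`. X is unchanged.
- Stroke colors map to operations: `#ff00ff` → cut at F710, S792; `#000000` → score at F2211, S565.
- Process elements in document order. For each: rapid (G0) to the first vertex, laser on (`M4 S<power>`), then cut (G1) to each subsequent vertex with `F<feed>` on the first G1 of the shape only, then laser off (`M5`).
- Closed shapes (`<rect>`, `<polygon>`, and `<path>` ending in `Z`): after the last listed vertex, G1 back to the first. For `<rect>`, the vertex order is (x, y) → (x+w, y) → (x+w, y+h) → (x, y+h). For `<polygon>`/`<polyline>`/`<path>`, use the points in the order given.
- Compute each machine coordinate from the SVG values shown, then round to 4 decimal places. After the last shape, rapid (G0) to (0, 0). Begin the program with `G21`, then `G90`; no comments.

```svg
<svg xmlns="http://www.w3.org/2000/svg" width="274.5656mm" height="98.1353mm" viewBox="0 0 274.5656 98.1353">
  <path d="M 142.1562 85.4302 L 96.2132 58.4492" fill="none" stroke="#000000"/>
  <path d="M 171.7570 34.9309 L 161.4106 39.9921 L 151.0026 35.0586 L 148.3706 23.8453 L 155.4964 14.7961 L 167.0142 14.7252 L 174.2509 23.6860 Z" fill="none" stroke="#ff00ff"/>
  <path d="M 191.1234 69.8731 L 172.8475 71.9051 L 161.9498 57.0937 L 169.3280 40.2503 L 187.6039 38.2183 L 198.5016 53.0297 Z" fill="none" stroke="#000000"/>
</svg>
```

1 u = 1 mm; y_m = 98.1353 − y.

[1] `<path>` line segment, #000000→score S565 F2211: (142.1562,12.7051) → (96.2132,39.6861)

[2] `<path>` regular polygon, #ff00ff→cut S792 F710: (171.7570,63.2044) → (161.4106,58.1432) → (151.0026,63.0767) → (148.3706,74.2900) → (155.4964,83.3392) → (167.0142,83.4101) → (174.2509,74.4493) → (171.7570,63.2044) (closed)

[3] `<path>` regular polygon, #000000→score S565 F2211: (191.1234,28.2622) → (172.8475,26.2302) → (161.9498,41.0416) → (169.3280,57.8850) → (187.6039,59.9170) → (198.5016,45.1056) → (191.1234,28.2622) (closed)

G21
G90
G0 X142.1562 Y12.7051
M4 S565
G1 X96.2132 Y39.6861 F2211
M5
G0 X171.7570 Y63.2044
M4 S792
G1 X161.4106 Y58.1432 F710
G1 X151.0026 Y63.0767
G1 X148.3706 Y74.2900
G1 X155.4964 Y83.3392
G1 X167.0142 Y83.4101
G1 X174.2509 Y74.4493
G1 X171.7570 Y63.2044
M5
G0 X191.1234 Y28.2622
M4 S565
G1 X172.8475 Y26.2302 F2211
G1 X161.9498 Y41.0416
G1 X169.3280 Y57.8850
G1 X187.6039 Y59.9170
G1 X198.5016 Y45.1056
G1 X191.1234 Y28.2622
M5
G0 X0.0000 Y0.0000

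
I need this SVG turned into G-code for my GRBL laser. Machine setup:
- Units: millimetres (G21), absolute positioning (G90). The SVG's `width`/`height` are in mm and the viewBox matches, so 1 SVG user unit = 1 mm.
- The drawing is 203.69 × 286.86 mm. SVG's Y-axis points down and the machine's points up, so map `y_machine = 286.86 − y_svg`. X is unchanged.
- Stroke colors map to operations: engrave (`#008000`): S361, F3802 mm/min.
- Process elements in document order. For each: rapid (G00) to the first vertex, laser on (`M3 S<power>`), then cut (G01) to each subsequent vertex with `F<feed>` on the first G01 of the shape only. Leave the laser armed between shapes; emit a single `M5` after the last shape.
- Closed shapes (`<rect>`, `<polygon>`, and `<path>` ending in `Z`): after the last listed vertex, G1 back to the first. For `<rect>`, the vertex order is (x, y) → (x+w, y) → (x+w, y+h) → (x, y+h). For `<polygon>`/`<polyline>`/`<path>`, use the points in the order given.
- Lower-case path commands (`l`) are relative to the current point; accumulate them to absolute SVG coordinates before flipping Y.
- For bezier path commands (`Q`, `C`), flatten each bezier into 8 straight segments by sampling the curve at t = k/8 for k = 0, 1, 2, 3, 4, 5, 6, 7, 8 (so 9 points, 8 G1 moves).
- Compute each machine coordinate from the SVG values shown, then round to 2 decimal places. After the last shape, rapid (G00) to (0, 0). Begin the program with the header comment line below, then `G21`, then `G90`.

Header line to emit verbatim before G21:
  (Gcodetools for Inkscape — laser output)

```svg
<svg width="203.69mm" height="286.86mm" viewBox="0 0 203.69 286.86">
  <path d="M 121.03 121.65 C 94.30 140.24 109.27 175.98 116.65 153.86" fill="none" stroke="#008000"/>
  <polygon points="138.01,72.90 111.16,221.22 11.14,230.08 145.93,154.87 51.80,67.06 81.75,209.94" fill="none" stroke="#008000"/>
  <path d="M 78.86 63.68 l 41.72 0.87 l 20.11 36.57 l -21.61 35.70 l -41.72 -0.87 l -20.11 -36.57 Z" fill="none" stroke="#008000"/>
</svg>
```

viewBox `0 0 203.69 286.86` with mm width/height → 1 unit = 1 mm. Flip: y_m = 286.86 − y_svg.

**Shape 1** — `<path>` cubic bezier, stroke `#008000` → engrave (S361, F3802). Control points (SVG): P0=(121.03,121.65), P1=(94.30,140.24), P2=(109.27,175.98), P3=(116.65,153.86); sampled at t=k/8. Machine vertices: (121.03,165.21) → (112.86,157.58) → (108.03,149.22) → (105.95,141.02) → (106.05,133.84) → (107.74,128.57) → (110.46,126.09) → (113.62,127.27) → (116.65,133.00). Open path.

**Shape 2** — `<polygon>` closed polygon, stroke `#008000` → engrave (S361, F3802). Machine vertices: (138.01,213.96) → (111.16,65.64) → (11.14,56.78) → (145.93,131.99) → (51.80,219.80) → (81.75,76.92) → (138.01,213.96). Closed: final G1 returns to the first vertex.

**Shape 3** — `<path>` regular polygon, stroke `#008000` → engrave (S361, F3802). Machine vertices: (78.86,223.18) → (120.58,222.31) → (140.69,185.74) → (119.08,150.04) → (77.36,150.91) → (57.25,187.48) → (78.86,223.18). Closed: final G1 returns to the first vertex.

(Gcodetools for Inkscape — laser output)
G21
G90
G00 X121.03 Y165.21
M3 S361
G01 X112.86 Y157.58 F3802
G01 X108.03 Y149.22
G01 X105.95 Y141.02
G01 X106.05 Y133.84
G01 X107.74 Y128.57
G01 X110.46 Y126.09
G01 X113.62 Y127.27
G01 X116.65 Y133.00
G00 X138.01 Y213.96
M3 S361
G01 X111.16 Y65.64 F3802
G01 X11.14 Y56.78
G01 X145.93 Y131.99
G01 X51.80 Y219.80
G01 X81.75 Y76.92
G01 X138.01 Y213.96
G00 X78.86 Y223.18
M3 S361
G01 X120.58 Y222.31 F3802
G01 X140.69 Y185.74
G01 X119.08 Y150.04
G01 X77.36 Y150.91
G01 X57.25 Y187.48
G01 X78.86 Y223.18
M5
G00 X0.00 Y0.00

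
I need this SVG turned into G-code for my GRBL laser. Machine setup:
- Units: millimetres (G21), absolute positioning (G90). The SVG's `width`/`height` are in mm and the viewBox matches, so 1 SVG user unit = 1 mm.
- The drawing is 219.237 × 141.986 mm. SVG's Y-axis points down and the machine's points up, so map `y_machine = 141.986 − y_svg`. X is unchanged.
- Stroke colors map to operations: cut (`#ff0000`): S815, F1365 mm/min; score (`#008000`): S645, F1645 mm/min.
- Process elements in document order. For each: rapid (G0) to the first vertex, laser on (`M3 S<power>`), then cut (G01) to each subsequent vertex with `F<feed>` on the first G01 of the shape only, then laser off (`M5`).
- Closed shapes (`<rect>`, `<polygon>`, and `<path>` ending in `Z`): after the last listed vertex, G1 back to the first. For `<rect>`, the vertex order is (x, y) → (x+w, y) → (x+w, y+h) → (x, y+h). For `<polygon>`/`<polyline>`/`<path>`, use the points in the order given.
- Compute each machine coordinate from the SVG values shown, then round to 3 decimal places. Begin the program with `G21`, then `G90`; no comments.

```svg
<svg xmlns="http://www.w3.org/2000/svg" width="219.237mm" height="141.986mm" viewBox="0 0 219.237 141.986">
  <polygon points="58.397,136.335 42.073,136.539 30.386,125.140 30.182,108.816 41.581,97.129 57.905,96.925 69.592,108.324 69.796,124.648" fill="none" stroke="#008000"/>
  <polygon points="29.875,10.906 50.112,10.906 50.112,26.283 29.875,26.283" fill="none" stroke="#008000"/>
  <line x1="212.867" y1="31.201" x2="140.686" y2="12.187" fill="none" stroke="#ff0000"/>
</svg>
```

Since the viewBox matches the mm dimensions, user units are millimetres directly. The only transform is the Y-flip y_m = 141.986 − y_svg.

Shape 1 is a regular polygon drawn with `<polygon>`. Its stroke #008000 means score at S645, F1645. After flipping Y the toolpath is (58.397,5.651) → (42.073,5.447) → (30.386,16.846) → (30.182,33.170) → (41.581,44.857) → (57.905,45.061) → (69.592,33.662) → (69.796,17.338) → (58.397,5.651), returning to the start.

Shape 2 is a rectangle drawn with `<polygon>`. Its stroke #008000 means score at S645, F1645. After flipping Y the toolpath is (29.875,131.080) → (50.112,131.080) → (50.112,115.703) → (29.875,115.703) → (29.875,131.080), returning to the start.

Shape 3 is a line segment drawn with `<line>`. Its stroke #ff0000 means cut at S815, F1365. After flipping Y the toolpath is (212.867,110.785) → (140.686,129.799).

G21
G90
G0 X58.397 Y5.651
M3 S645
G01 X42.073 Y5.447 F1645
G01 X30.386 Y16.846
G01 X30.182 Y33.170
G01 X41.581 Y44.857
G01 X57.905 Y45.061
G01 X69.592 Y33.662
G01 X69.796 Y17.338
G01 X58.397 Y5.651
M5
G0 X29.875 Y131.080
M3 S645
G01 X50.112 Y131.080 F1645
G01 X50.112 Y115.703
G01 X29.875 Y115.703
G01 X29.875 Y131.080
M5
G0 X212.867 Y110.785
M3 S815
G01 X140.686 Y129.799 F1365
M5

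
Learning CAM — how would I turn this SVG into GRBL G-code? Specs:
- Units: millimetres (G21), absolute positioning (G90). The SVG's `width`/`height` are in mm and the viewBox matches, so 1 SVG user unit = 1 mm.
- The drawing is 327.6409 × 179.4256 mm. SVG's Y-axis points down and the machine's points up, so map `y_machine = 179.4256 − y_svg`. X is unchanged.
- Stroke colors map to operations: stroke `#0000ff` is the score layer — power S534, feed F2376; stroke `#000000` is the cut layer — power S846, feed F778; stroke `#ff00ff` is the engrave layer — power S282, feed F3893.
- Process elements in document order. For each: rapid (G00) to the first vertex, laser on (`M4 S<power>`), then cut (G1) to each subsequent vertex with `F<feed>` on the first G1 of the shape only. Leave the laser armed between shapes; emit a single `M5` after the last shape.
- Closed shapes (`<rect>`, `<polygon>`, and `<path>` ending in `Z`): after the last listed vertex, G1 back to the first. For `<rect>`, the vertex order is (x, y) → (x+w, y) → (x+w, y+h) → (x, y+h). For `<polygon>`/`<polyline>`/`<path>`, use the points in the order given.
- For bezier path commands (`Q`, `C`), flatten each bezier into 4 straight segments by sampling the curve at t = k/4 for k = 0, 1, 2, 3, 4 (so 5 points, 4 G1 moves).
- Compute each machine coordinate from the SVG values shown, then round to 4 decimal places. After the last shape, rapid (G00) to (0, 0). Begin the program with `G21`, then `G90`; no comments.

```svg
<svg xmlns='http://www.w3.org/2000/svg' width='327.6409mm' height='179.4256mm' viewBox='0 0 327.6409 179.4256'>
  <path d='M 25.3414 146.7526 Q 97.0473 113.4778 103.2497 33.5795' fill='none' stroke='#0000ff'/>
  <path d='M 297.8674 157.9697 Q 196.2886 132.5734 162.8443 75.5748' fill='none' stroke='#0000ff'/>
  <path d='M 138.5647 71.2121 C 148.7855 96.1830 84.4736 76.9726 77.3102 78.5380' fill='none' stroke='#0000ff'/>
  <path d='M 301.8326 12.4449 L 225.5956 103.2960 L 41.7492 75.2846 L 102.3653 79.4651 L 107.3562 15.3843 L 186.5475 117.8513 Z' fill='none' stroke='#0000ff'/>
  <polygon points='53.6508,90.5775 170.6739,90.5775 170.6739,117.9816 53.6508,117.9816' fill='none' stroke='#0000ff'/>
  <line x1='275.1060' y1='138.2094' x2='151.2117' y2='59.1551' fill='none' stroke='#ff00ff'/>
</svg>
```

1 u = 1 mm; y_m = 179.4256 − y.

[1] `<path>` quadratic bezier, #0000ff→score S534 F2376: (25.3414,32.6730) → (57.1004,52.2244) → (80.6714,77.6037) → (96.0545,108.8109) → (103.2497,145.8461)

[2] `<path>` quadratic bezier, #0000ff→score S534 F2376: (297.8674,21.4559) → (251.3364,36.1292) → (213.3222,54.7528) → (183.8249,77.3266) → (162.8443,103.8508)

[3] `<path>` cubic bezier, #0000ff→score S534 F2376: (138.5647,108.2135) → (134.3129,96.7544) → (114.4565,95.7735) → (91.3406,99.1811) → (77.3102,100.8876)

[4] `<path>` closed polygon, #0000ff→score S534 F2376: (301.8326,166.9807) → (225.5956,76.1296) → (41.7492,104.1410) → (102.3653,99.9605) → (107.3562,164.0413) → (186.5475,61.5743) → (301.8326,166.9807) (closed)

[5] `<polygon>` rectangle, #0000ff→score S534 F2376: (53.6508,88.8481) → (170.6739,88.8481) → (170.6739,61.4440) → (53.6508,61.4440) → (53.6508,88.8481) (closed)

[6] `<line>` line segment, #ff00ff→engrave S282 F3893: (275.1060,41.2162) → (151.2117,120.2705)

G21
G90
G00 X25.3414 Y32.6730
M4 S534
G1 X57.1004 Y52.2244 F2376
G1 X80.6714 Y77.6037
G1 X96.0545 Y108.8109
G1 X103.2497 Y145.8461
G00 X297.8674 Y21.4559
M4 S534
G1 X251.3364 Y36.1292 F2376
G1 X213.3222 Y54.7528
G1 X183.8249 Y77.3266
G1 X162.8443 Y103.8508
G00 X138.5647 Y108.2135
M4 S534
G1 X134.3129 Y96.7544 F2376
G1 X114.4565 Y95.7735
G1 X91.3406 Y99.1811
G1 X77.3102 Y100.8876
G00 X301.8326 Y166.9807
M4 S534
G1 X225.5956 Y76.1296 F2376
G1 X41.7492 Y104.1410
G1 X102.3653 Y99.9605
G1 X107.3562 Y164.0413
G1 X186.5475 Y61.5743
G1 X301.8326 Y166.9807
G00 X53.6508 Y88.8481
M4 S534
G1 X170.6739 Y88.8481 F2376
G1 X170.6739 Y61.4440
G1 X53.6508 Y61.4440
G1 X53.6508 Y88.8481
G00 X275.1060 Y41.2162
M4 S282
G1 X151.2117 Y120.2705 F3893
M5
G00 X0.0000 Y0.0000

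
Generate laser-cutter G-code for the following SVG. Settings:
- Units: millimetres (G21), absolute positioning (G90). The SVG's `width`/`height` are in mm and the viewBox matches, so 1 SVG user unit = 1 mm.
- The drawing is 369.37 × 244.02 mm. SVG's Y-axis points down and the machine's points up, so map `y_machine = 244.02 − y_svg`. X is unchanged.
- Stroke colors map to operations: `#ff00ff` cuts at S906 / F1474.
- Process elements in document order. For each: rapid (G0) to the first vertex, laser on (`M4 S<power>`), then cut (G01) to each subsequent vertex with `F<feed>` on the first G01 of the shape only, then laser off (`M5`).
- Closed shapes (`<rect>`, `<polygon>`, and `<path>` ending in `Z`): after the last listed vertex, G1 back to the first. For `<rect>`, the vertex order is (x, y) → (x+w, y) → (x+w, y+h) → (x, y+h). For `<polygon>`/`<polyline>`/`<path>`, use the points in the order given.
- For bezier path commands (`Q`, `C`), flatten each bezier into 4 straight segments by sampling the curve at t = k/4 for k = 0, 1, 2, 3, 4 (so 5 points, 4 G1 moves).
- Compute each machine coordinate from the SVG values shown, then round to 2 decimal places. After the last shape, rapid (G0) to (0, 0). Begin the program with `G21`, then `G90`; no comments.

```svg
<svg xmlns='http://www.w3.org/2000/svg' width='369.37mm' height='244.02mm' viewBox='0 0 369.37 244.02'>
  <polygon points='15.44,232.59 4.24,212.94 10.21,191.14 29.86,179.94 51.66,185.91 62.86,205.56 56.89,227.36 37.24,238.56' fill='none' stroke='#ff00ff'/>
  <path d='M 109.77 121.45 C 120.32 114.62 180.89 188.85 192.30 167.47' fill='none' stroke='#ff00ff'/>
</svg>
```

1 u = 1 mm; y_m = 244.02 − y.

[1] `<polygon>` regular polygon, #ff00ff→cut S906 F1474: (15.44,11.43) → (4.24,31.08) → (10.21,52.88) → (29.86,64.08) → (51.66,58.11) → (62.86,38.46) → (56.89,16.66) → (37.24,5.46) → (15.44,11.43) (closed)

[2] `<path>` cubic bezier, #ff00ff→cut S906 F1474: (109.77,122.57) → (125.51,115.25) → (150.71,94.10) → (176.07,75.68) → (192.30,76.55)

G21
G90
G0 X15.44 Y11.43
M4 S906
G01 X4.24 Y31.08 F1474
G01 X10.21 Y52.88
G01 X29.86 Y64.08
G01 X51.66 Y58.11
G01 X62.86 Y38.46
G01 X56.89 Y16.66
G01 X37.24 Y5.46
G01 X15.44 Y11.43
M5
G0 X109.77 Y122.57
M4 S906
G01 X125.51 Y115.25 F1474
G01 X150.71 Y94.10
G01 X176.07 Y75.68
G01 X192.30 Y76.55
M5
G0 X0.00 Y0.00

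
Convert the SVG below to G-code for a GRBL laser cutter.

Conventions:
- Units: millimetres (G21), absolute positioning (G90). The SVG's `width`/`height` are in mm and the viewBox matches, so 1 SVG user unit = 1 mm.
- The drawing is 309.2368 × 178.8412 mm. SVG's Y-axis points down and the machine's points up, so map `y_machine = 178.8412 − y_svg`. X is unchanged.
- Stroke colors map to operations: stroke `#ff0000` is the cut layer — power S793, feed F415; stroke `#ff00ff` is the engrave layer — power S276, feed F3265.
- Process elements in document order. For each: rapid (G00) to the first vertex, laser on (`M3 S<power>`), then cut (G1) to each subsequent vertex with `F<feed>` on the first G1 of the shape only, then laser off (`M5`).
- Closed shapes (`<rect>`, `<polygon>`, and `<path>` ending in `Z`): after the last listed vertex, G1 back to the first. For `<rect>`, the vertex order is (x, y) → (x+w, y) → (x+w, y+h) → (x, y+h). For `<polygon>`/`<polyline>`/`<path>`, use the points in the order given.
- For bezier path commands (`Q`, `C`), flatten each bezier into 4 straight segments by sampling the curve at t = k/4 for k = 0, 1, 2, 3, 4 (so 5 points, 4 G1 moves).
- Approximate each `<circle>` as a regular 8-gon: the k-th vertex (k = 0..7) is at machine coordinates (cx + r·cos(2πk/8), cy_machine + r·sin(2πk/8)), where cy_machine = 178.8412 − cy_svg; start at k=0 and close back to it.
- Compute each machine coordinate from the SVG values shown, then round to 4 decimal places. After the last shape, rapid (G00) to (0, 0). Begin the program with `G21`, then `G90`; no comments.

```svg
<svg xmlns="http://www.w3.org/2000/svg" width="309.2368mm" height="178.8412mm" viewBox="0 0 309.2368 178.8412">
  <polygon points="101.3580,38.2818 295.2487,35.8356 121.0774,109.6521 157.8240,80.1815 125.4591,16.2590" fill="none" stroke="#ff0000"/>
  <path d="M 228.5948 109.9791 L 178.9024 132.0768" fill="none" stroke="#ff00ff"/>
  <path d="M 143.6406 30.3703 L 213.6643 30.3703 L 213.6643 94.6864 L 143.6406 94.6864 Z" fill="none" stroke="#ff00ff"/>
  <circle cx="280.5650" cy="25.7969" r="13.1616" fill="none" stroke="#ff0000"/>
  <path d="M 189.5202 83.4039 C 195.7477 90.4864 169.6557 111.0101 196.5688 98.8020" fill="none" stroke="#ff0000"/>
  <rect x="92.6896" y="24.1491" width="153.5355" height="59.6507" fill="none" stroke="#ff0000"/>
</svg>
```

G21
G90
G00 X101.3580 Y140.5594
M3 S793
G1 X295.2487 Y143.0056 F415
G1 X121.0774 Y69.1891
G1 X157.8240 Y98.6597
G1 X125.4591 Y162.5822
G1 X101.3580 Y140.5594
M5
G00 X228.5948 Y68.8621
M3 S276
G1 X178.9024 Y46.7644 F3265
M5
G00 X143.6406 Y148.4709
M3 S276
G1 X213.6643 Y148.4709 F3265
G1 X213.6643 Y84.1548
G1 X143.6406 Y84.1548
G1 X143.6406 Y148.4709
M5
G00 X293.7266 Y153.0443
M3 S793
G1 X289.8717 Y162.3510 F415
G1 X280.5650 Y166.2059
G1 X271.2583 Y162.3510
G1 X267.4034 Y153.0443
G1 X271.2583 Y143.7376
G1 X280.5650 Y139.8827
G1 X289.8717 Y143.7376
G1 X293.7266 Y153.0443
M5
G00 X189.5202 Y95.4373
M3 S793
G1 X189.4641 Y88.3267 F415
G1 X185.2874 Y80.5043
G1 X184.9892 Y76.2989
G1 X196.5688 Y80.0392
M5
G00 X92.6896 Y154.6921
M3 S793
G1 X246.2251 Y154.6921 F415
G1 X246.2251 Y95.0414
G1 X92.6896 Y95.0414
G1 X92.6896 Y154.6921
M5
G00 X0.0000 Y0.0000

1 u = 1 mm; y_m = 178.8412 − y.

[1] `<polygon>` closed polygon, #ff0000→cut S793 F415: (101.3580,140.5594) → (295.2487,143.0056) → (121.0774,69.1891) → (157.8240,98.6597) → (125.4591,162.5822) → (101.3580,140.5594) (closed)

[2] `<path>` line segment, #ff00ff→engrave S276 F3265: (228.5948,68.8621) → (178.9024,46.7644)

[3] `<path>` rectangle, #ff00ff→engrave S276 F3265: (143.6406,148.4709) → (213.6643,148.4709) → (213.6643,84.1548) → (143.6406,84.1548) → (143.6406,148.4709) (closed)

[4] `<circle>` circle, #ff0000→cut S793 F415: (293.7266,153.0443) → (289.8717,162.3510) → (280.5650,166.2059) → (271.2583,162.3510) → (267.4034,153.0443) → (271.2583,143.7376) → (280.5650,139.8827) → (289.8717,143.7376) → (293.7266,153.0443) (closed)

[5] `<path>` cubic bezier, #ff0000→cut S793 F415: (189.5202,95.4373) → (189.4641,88.3267) → (185.2874,80.5043) → (184.9892,76.2989) → (196.5688,80.0392)

[6] `<rect>` rectangle, #ff0000→cut S793 F415: (92.6896,154.6921) → (246.2251,154.6921) → (246.2251,95.0414) → (92.6896,95.0414) → (92.6896,154.6921) (closed)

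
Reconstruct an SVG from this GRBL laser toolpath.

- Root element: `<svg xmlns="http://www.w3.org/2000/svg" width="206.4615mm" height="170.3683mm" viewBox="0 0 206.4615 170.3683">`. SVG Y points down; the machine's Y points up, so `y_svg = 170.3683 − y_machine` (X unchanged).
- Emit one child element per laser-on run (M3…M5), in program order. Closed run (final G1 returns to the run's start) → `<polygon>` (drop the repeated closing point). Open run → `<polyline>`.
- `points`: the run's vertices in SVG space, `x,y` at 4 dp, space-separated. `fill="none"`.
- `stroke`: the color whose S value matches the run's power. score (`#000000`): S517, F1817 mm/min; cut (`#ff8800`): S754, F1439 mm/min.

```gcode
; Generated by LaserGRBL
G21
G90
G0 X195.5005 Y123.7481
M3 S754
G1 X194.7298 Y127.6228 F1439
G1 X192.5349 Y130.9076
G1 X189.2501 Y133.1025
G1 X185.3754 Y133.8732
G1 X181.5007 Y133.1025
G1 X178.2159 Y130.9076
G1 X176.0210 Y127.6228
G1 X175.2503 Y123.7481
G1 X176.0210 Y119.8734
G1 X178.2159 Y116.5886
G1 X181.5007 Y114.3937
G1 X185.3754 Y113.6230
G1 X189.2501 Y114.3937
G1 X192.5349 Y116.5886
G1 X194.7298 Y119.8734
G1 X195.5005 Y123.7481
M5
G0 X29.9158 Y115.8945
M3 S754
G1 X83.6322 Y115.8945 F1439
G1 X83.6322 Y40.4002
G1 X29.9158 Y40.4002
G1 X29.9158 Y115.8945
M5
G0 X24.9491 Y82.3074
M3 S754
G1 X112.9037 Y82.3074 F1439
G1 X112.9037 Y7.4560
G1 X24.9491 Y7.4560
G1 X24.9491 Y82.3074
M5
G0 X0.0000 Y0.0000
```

<svg xmlns="http://www.w3.org/2000/svg" width="206.4615mm" height="170.3683mm" viewBox="0 0 206.4615 170.3683">
  <polygon points="195.5005,46.6202 194.7298,42.7455 192.5349,39.4607 189.2501,37.2658 185.3754,36.4951 181.5007,37.2658 178.2159,39.4607 176.0210,42.7455 175.2503,46.6202 176.0210,50.4949 178.2159,53.7797 181.5007,55.9746 185.3754,56.7453 189.2501,55.9746 192.5349,53.7797 194.7298,50.4949" fill="none" stroke="#ff8800"/>
  <polygon points="29.9158,54.4738 83.6322,54.4738 83.6322,129.9681 29.9158,129.9681" fill="none" stroke="#ff8800"/>
  <polygon points="24.9491,88.0609 112.9037,88.0609 112.9037,162.9123 24.9491,162.9123" fill="none" stroke="#ff8800"/>
</svg>

Each laser-on run becomes one SVG element. Flip Y back into SVG space with y_svg = 170.3683 − y_machine. Every run uses S754, so all elements get stroke `#ff8800` (cut).

Run 1: The run returns to its start, so emit a `<polygon>` with points (Y-flipped): 195.5005,46.6202 194.7298,42.7455 192.5349,39.4607 189.2501,37.2658 185.3754,36.4951 181.5007,37.2658 178.2159,39.4607 176.0210,42.7455 175.2503,46.6202 176.0210,50.4949 178.2159,53.7797 181.5007,55.9746 185.3754,56.7453 189.2501,55.9746 192.5349,53.7797 194.7298,50.4949.

Run 2: The run returns to its start, so emit a `<polygon>` with points (Y-flipped): 29.9158,54.4738 83.6322,54.4738 83.6322,129.9681 29.9158,129.9681.

Run 3: The run returns to its start, so emit a `<polygon>` with points (Y-flipped): 24.9491,88.0609 112.9037,88.0609 112.9037,162.9123 24.9491,162.9123.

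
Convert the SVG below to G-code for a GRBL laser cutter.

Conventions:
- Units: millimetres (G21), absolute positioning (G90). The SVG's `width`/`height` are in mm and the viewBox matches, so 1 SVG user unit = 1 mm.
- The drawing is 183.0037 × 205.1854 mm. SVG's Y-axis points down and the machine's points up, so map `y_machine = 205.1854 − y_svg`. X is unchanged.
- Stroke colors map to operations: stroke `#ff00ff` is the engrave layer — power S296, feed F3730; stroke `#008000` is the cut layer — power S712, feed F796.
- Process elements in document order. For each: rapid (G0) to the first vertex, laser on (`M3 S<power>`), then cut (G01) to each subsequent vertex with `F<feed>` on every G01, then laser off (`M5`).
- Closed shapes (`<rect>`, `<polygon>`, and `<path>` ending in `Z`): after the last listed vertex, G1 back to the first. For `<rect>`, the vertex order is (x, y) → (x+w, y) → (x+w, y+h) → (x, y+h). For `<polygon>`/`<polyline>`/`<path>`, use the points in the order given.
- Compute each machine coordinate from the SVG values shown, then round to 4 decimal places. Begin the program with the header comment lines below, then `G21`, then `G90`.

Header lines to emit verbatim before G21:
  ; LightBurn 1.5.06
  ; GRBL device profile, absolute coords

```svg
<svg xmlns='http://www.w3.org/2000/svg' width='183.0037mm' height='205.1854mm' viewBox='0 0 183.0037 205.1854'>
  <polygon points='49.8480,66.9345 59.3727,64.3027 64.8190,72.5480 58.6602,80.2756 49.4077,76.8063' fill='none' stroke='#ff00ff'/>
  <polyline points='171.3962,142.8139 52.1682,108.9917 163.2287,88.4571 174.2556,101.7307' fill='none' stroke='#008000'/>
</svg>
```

1 u = 1 mm; y_m = 205.1854 − y.

[1] `<polygon>` regular polygon, #ff00ff→engrave S296 F3730: (49.8480,138.2509) → (59.3727,140.8827) → (64.8190,132.6374) → (58.6602,124.9098) → (49.4077,128.3791) → (49.8480,138.2509) (closed)

[2] `<polyline>` open polyline, #008000→cut S712 F796: (171.3962,62.3715) → (52.1682,96.1937) → (163.2287,116.7283) → (174.2556,103.4547)

; LightBurn 1.5.06
; GRBL device profile, absolute coords
G21
G90
G0 X49.8480 Y138.2509
M3 S296
G01 X59.3727 Y140.8827 F3730
G01 X64.8190 Y132.6374 F3730
G01 X58.6602 Y124.9098 F3730
G01 X49.4077 Y128.3791 F3730
G01 X49.8480 Y138.2509 F3730
M5
G0 X171.3962 Y62.3715
M3 S712
G01 X52.1682 Y96.1937 F796
G01 X163.2287 Y116.7283 F796
G01 X174.2556 Y103.4547 F796
M5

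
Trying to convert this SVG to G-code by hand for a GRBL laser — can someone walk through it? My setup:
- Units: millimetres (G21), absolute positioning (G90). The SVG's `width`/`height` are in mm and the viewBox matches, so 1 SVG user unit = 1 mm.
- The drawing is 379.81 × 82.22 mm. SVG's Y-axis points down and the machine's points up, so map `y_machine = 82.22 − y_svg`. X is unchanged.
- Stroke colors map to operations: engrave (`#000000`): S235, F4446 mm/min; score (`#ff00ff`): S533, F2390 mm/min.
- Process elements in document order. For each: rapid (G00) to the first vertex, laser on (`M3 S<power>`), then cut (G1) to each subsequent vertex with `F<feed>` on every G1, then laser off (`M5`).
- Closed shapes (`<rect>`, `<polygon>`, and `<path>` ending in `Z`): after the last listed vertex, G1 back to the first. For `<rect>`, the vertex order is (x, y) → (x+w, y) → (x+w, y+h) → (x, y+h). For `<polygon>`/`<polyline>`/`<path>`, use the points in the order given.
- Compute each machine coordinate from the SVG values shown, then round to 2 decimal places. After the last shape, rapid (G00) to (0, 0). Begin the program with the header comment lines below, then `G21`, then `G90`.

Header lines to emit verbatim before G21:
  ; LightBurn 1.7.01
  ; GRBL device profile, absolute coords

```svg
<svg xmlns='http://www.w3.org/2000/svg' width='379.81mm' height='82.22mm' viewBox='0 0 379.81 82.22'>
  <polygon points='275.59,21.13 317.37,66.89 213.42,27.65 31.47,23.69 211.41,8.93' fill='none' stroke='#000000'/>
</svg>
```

; LightBurn 1.7.01
; GRBL device profile, absolute coords
G21
G90
G00 X275.59 Y61.09
M3 S235
G1 X317.37 Y15.33 F4446
G1 X213.42 Y54.57 F4446
G1 X31.47 Y58.53 F4446
G1 X211.41 Y73.29 F4446
G1 X275.59 Y61.09 F4446
M5
G00 X0.00 Y0.00

viewBox `0 0 379.81 82.22` with mm width/height → 1 unit = 1 mm. Flip: y_m = 82.22 − y_svg.

**Shape 1** — `<polygon>` closed polygon, stroke `#000000` → engrave (S235, F4446). Machine vertices: (275.59,61.09) → (317.37,15.33) → (213.42,54.57) → (31.47,58.53) → (211.41,73.29) → (275.59,61.09). Closed: final G1 returns to the first vertex.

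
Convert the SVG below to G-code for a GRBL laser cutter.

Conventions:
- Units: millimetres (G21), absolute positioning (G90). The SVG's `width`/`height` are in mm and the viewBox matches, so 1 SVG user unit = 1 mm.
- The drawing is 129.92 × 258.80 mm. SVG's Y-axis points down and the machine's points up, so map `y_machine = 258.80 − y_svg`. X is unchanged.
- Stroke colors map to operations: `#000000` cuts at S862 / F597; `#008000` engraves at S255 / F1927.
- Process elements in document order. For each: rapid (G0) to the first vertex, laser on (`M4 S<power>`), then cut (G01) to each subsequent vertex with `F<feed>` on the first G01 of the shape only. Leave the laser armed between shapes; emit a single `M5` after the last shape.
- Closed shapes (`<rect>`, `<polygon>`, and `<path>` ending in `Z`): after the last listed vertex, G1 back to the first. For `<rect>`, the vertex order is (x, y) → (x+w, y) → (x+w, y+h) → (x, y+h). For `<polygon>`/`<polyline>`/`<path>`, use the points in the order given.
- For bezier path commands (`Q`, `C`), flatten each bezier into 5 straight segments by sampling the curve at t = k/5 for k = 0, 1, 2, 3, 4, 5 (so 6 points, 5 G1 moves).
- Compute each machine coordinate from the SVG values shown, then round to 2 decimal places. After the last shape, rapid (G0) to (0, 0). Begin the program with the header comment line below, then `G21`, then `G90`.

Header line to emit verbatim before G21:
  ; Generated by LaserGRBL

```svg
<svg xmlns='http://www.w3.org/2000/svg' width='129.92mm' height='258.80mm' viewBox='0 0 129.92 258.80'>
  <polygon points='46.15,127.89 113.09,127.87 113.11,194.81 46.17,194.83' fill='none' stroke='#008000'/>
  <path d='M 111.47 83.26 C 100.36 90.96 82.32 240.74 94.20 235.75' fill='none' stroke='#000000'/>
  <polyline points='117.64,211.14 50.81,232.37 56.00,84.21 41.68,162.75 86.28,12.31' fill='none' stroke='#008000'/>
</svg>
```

; Generated by LaserGRBL
G21
G90
G0 X46.15 Y130.91
M4 S255
G01 X113.09 Y130.93 F1927
G01 X113.11 Y63.99
G01 X46.17 Y63.97
G01 X46.15 Y130.91
G0 X111.47 Y175.54
M4 S862
G01 X104.27 Y156.25 F597
G01 X97.17 Y117.10
G01 X91.95 Y72.35
G01 X90.37 Y36.25
G01 X94.20 Y23.05
G0 X117.64 Y47.66
M4 S255
G01 X50.81 Y26.43 F1927
G01 X56.00 Y174.59
G01 X41.68 Y96.05
G01 X86.28 Y246.49
M5
G0 X0.00 Y0.00

Since the viewBox matches the mm dimensions, user units are millimetres directly. The only transform is the Y-flip y_m = 258.80 − y_svg.

Shape 1 is a regular polygon drawn with `<polygon>`. Its stroke #008000 means engrave at S255, F1927. After flipping Y the toolpath is (46.15,130.91) → (113.09,130.93) → (113.11,63.99) → (46.17,63.97) → (46.15,130.91), returning to the start.

Shape 2 is a cubic bezier drawn with `<path>`. Its stroke #000000 means cut at S862, F597. After flipping Y the toolpath is (111.47,175.54) → (104.27,156.25) → (97.17,117.10) → (91.95,72.35) → (90.37,36.25) → (94.20,23.05).

Shape 3 is a open polyline drawn with `<polyline>`. Its stroke #008000 means engrave at S255, F1927. After flipping Y the toolpath is (117.64,47.66) → (50.81,26.43) → (56.00,174.59) → (41.68,96.05) → (86.28,246.49).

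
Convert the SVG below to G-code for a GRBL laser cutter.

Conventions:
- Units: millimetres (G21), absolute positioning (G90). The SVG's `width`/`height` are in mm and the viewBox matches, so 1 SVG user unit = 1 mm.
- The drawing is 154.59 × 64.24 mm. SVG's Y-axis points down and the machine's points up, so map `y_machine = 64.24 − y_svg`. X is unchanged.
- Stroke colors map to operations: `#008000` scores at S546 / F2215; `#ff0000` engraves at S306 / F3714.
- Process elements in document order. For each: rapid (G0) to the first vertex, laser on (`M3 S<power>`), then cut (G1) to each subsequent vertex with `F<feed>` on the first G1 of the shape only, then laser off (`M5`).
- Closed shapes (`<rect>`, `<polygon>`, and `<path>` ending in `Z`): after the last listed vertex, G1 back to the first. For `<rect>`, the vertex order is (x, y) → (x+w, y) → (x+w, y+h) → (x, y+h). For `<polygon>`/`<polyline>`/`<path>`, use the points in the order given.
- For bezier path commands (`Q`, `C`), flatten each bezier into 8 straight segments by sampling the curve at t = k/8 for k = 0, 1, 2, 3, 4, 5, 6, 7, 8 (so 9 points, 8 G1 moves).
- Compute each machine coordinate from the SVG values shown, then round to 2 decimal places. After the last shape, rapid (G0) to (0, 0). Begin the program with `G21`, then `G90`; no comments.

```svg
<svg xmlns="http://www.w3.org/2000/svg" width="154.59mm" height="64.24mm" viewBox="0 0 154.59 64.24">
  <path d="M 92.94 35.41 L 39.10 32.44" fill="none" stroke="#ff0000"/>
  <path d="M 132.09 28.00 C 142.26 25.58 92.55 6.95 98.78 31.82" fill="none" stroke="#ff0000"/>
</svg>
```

G21
G90
G0 X92.94 Y28.83
M3 S306
G1 X39.10 Y31.80 F3714
M5
G0 X132.09 Y36.24
M3 S306
G1 X133.32 Y37.79 F3714
G1 X130.30 Y40.16
G1 X124.38 Y42.65
G1 X116.91 Y44.56
G1 X109.26 Y45.20
G1 X102.79 Y43.85
G1 X98.84 Y39.82
G1 X98.78 Y32.42
M5
G0 X0.00 Y0.00

Since the viewBox matches the mm dimensions, user units are millimetres directly. The only transform is the Y-flip y_m = 64.24 − y_svg.

Shape 1 is a line segment drawn with `<path>`. Its stroke #ff0000 means engrave at S306, F3714. After flipping Y the toolpath is (92.94,28.83) → (39.10,31.80).

Shape 2 is a cubic bezier drawn with `<path>`. Its stroke #ff0000 means engrave at S306, F3714. After flipping Y the toolpath is (132.09,36.24) → (133.32,37.79) → (130.30,40.16) → (124.38,42.65) → (116.91,44.56) → (109.26,45.20) → (102.79,43.85) → (98.84,39.82) → (98.78,32.42).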